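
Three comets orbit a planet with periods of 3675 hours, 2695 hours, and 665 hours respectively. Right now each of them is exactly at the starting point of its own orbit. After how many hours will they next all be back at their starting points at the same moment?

768075 hours

We need the least common multiple of the intervals.
3675 = 3 × 5^2 × 7^2
2695 = 5 × 7^2 × 11
665 = 5 × 7 × 19
LCM(3675, 2695, 665) = 3 × 5^2 × 7^2 × 11 × 19 = 768075.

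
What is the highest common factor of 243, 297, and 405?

243 = 3^5
297 = 3^3 × 11
405 = 3^4 × 5
gcd(243, 297, 405) = 3^3 = 27.

27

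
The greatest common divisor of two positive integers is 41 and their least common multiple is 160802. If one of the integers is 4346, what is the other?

For two integers, gcd × lcm = product, so the other is (41 × 160802) / 4346 = 6592882 / 4346 = 1517.

1517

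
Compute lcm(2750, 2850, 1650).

156750

2750 = 2 × 5^3 × 11
2850 = 2 × 3 × 5^2 × 19
1650 = 2 × 3 × 5^2 × 11
LCM(2750, 2850, 1650) = 2 × 3 × 5^3 × 11 × 19 = 156750.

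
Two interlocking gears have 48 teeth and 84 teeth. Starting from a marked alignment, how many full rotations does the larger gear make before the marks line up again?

4 rotations

The first common completion time is the LCM of the periods.
48 = 2^4 × 3
84 = 2^2 × 3 × 7
LCM(48, 84) = 2^4 × 3 × 7 = 336.
Rotations for period 84: 336 / 84 = 4.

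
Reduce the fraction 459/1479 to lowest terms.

9/29

459 = 3^3 × 17
1479 = 3 × 17 × 29
gcd(459, 1479) = 3 × 17 = 51.
Divide numerator and denominator by 51: 459/1479 = 9/29.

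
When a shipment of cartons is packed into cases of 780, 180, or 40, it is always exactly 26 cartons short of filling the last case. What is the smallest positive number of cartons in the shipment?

Being 26 short of a full case of size k means N ≡ −26 (mod k), i.e. N + 26 is a multiple of each size.
780 = 2^2 × 3 × 5 × 13
180 = 2^2 × 3^2 × 5
40 = 2^3 × 5
LCM(780, 180, 40) = 2^3 × 3^2 × 5 × 13 = 4680.
Smallest positive N is 4680 − 26 = 4654.

4654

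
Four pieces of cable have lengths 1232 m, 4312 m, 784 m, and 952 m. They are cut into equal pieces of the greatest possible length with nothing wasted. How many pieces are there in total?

Piece length = gcd(1232, 4312, 784, 952).
1232 = 2^4 × 7 × 11
4312 = 2^3 × 7^2 × 11
784 = 2^4 × 7^2
952 = 2^3 × 7 × 17
gcd(1232, 4312, 784, 952) = 2^3 × 7 = 56.
Total pieces = 1232/56 + 4312/56 + 784/56 + 952/56 = 22 + 77 + 14 + 17 = 130.

130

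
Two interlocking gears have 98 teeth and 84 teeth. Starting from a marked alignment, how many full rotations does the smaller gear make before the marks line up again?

7 rotations

They are all back at their starting positions together after one LCM of the periods.
98 = 2 × 7^2
84 = 2^2 × 3 × 7
LCM(98, 84) = 2^2 × 3 × 7^2 = 588.
Rotations for period 84: 588 / 84 = 7.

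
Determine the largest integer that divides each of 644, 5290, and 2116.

644 = 2^2 × 7 × 23
5290 = 2 × 5 × 23^2
2116 = 2^2 × 23^2
gcd(644, 5290, 2116) = 2 × 23 = 46.

46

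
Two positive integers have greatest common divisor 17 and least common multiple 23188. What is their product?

For any two positive integers, gcd × lcm = product = 17 × 23188 = 394196.

394196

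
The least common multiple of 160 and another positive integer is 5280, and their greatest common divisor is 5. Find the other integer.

gcd × lcm = product of the two integers, so the other integer is (5 × 5280) / 160 = 165.

165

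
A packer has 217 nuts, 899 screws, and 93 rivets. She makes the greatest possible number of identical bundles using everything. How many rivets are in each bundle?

Number of bundles = gcd(217, 899, 93).
217 = 7 × 31
899 = 29 × 31
93 = 3 × 31
gcd(217, 899, 93) = 31.
rivets per bundle = 93 / 31 = 3.

3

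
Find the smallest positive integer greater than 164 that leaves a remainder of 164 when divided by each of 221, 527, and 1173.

472883

N − 164 must be a common multiple of 221, 527, and 1173.
221 = 13 × 17
527 = 17 × 31
1173 = 3 × 17 × 23
LCM(221, 527, 1173) = 3 × 13 × 17 × 23 × 31 = 472719.
Smallest N > 164 is LCM + 164 = 472719 + 164 = 472883.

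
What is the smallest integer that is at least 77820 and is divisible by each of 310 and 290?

80910

The integer must be a common multiple of 310 and 290, so a multiple of their LCM.
310 = 2 × 5 × 31
290 = 2 × 5 × 29
LCM(310, 290) = 2 × 5 × 29 × 31 = 8990.
Smallest multiple of 8990 that is ≥ 77820: ⌈77820/8990⌉ × 8990 = 9 × 8990 = 80910.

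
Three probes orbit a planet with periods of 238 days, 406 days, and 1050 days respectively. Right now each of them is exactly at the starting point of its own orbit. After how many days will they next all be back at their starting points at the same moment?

517650 days

They coincide at every common multiple of the periods; the first is the LCM.
238 = 2 × 7 × 17
406 = 2 × 7 × 29
1050 = 2 × 3 × 5^2 × 7
LCM(238, 406, 1050) = 2 × 3 × 5^2 × 7 × 17 × 29 = 517650.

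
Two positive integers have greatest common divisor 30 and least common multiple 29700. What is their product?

891000

For any two positive integers, gcd × lcm = product = 30 × 29700 = 891000.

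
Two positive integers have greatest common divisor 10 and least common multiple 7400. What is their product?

74000

For any two positive integers, gcd × lcm = product = 10 × 7400 = 74000.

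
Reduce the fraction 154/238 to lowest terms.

154 = 2 × 7 × 11
238 = 2 × 7 × 17
gcd(154, 238) = 2 × 7 = 14.
Divide numerator and denominator by 14: 154/238 = 11/17.

11/17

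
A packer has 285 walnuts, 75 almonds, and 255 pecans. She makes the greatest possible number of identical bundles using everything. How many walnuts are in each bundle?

19

Number of bundles = gcd(285, 75, 255).
285 = 3 × 5 × 19
75 = 3 × 5^2
255 = 3 × 5 × 17
gcd(285, 75, 255) = 3 × 5 = 15.
walnuts per bundle = 285 / 15 = 19.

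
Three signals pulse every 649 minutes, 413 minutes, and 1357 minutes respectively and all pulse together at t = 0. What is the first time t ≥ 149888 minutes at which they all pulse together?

208978 minutes

Joint pulses occur at multiples of LCM(649, 413, 1357).
649 = 11 × 59
413 = 7 × 59
1357 = 23 × 59
LCM(649, 413, 1357) = 7 × 11 × 23 × 59 = 104489.
Smallest multiple of 104489 that is ≥ 149888: ⌈149888/104489⌉ × 104489 = 2 × 104489 = 208978.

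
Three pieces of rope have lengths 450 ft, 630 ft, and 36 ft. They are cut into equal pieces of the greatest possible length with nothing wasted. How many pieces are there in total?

62

Piece length = gcd(450, 630, 36).
450 = 2 × 3^2 × 5^2
630 = 2 × 3^2 × 5 × 7
36 = 2^2 × 3^2
gcd(450, 630, 36) = 2 × 3^2 = 18.
Total pieces = 450/18 + 630/18 + 36/18 = 25 + 35 + 2 = 62.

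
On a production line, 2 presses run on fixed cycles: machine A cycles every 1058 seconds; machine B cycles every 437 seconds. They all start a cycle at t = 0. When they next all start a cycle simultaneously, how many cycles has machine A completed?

19 cycles

They are all back at their starting positions together after one LCM of the periods.
1058 = 2 × 23^2
437 = 19 × 23
LCM(1058, 437) = 2 × 19 × 23^2 = 20102.
Cycles for period 1058: 20102 / 1058 = 19.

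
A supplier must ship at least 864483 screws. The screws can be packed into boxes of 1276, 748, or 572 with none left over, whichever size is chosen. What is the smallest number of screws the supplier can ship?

The number of screws must be a common multiple of 1276, 748, and 572, so a multiple of their LCM.
1276 = 2^2 × 11 × 29
748 = 2^2 × 11 × 17
572 = 2^2 × 11 × 13
LCM(1276, 748, 572) = 2^2 × 11 × 13 × 17 × 29 = 281996.
Smallest multiple of 281996 that is ≥ 864483: ⌈864483/281996⌉ × 281996 = 4 × 281996 = 1127984.

1127984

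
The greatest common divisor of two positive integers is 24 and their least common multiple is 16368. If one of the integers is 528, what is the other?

744

For two integers, gcd × lcm = product, so the other is (24 × 16368) / 528 = 392832 / 528 = 744.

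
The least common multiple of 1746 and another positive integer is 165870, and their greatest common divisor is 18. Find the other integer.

1710

gcd × lcm = product of the two integers, so the other integer is (18 × 165870) / 1746 = 1710.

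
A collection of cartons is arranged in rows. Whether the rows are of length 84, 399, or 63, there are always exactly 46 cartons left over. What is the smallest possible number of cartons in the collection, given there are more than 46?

4834

N − 46 must be a common multiple of 84, 399, and 63.
84 = 2^2 × 3 × 7
399 = 3 × 7 × 19
63 = 3^2 × 7
LCM(84, 399, 63) = 2^2 × 3^2 × 7 × 19 = 4788.
Smallest N > 46 is LCM + 46 = 4788 + 46 = 4834.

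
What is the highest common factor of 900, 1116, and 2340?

36

900 = 2^2 × 3^2 × 5^2
1116 = 2^2 × 3^2 × 31
2340 = 2^2 × 3^2 × 5 × 13
gcd(900, 1116, 2340) = 2^2 × 3^2 = 36.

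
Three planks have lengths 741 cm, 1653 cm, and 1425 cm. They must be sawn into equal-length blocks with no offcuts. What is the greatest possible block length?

This is the greatest common divisor of 741, 1653, and 1425.
741 = 3 × 13 × 19
1653 = 3 × 19 × 29
1425 = 3 × 5^2 × 19
gcd(741, 1653, 1425) = 3 × 19 = 57.

57 cm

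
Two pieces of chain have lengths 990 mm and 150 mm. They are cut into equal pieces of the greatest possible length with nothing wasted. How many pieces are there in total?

38

Piece length = gcd(990, 150).
990 = 2 × 3^2 × 5 × 11
150 = 2 × 3 × 5^2
gcd(990, 150) = 2 × 3 × 5 = 30.
Total pieces = 990/30 + 150/30 = 33 + 5 = 38.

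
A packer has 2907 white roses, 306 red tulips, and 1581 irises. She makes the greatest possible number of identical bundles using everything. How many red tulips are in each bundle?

Number of bundles = gcd(2907, 306, 1581).
2907 = 3^2 × 17 × 19
306 = 2 × 3^2 × 17
1581 = 3 × 17 × 31
gcd(2907, 306, 1581) = 3 × 17 = 51.
red tulips per bundle = 306 / 51 = 6.

6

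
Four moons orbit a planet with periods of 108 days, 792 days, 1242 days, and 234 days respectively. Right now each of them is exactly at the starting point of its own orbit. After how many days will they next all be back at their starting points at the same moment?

710424 days

We need the least common multiple of the intervals.
108 = 2^2 × 3^3
792 = 2^3 × 3^2 × 11
1242 = 2 × 3^3 × 23
234 = 2 × 3^2 × 13
LCM(108, 792, 1242, 234) = 2^3 × 3^3 × 11 × 13 × 23 = 710424.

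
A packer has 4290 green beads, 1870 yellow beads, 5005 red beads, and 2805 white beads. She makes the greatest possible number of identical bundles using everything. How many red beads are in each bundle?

Number of bundles = gcd(4290, 1870, 5005, 2805).
4290 = 2 × 3 × 5 × 11 × 13
1870 = 2 × 5 × 11 × 17
5005 = 5 × 7 × 11 × 13
2805 = 3 × 5 × 11 × 17
gcd(4290, 1870, 5005, 2805) = 5 × 11 = 55.
red beads per bundle = 5005 / 55 = 91.

91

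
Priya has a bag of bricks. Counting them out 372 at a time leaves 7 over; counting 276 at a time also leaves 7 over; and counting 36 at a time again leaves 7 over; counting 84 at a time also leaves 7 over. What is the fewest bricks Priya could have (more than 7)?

179683

N − 7 must be a common multiple of 372, 276, 36, and 84.
372 = 2^2 × 3 × 31
276 = 2^2 × 3 × 23
36 = 2^2 × 3^2
84 = 2^2 × 3 × 7
LCM(372, 276, 36, 84) = 2^2 × 3^2 × 7 × 23 × 31 = 179676.
Smallest N > 7 is LCM + 7 = 179676 + 7 = 179683.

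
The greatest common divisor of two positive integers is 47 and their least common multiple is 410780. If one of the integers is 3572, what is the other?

5405

For two integers, gcd × lcm = product, so the other is (47 × 410780) / 3572 = 19306660 / 3572 = 5405.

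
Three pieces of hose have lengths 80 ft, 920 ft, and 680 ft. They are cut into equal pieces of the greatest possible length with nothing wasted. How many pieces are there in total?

Piece length = gcd(80, 920, 680).
80 = 2^4 × 5
920 = 2^3 × 5 × 23
680 = 2^3 × 5 × 17
gcd(80, 920, 680) = 2^3 × 5 = 40.
Total pieces = 80/40 + 920/40 + 680/40 = 2 + 23 + 17 = 42.

42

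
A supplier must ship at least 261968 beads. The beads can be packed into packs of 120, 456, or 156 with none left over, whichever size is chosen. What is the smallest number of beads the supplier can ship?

The number of beads must be a common multiple of 120, 456, and 156, so a multiple of their LCM.
120 = 2^3 × 3 × 5
456 = 2^3 × 3 × 19
156 = 2^2 × 3 × 13
LCM(120, 456, 156) = 2^3 × 3 × 5 × 13 × 19 = 29640.
Smallest multiple of 29640 that is ≥ 261968: ⌈261968/29640⌉ × 29640 = 9 × 29640 = 266760.

266760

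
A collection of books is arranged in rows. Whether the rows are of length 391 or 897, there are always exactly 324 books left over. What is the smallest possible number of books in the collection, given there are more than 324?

N − 324 must be a common multiple of 391 and 897.
391 = 17 × 23
897 = 3 × 13 × 23
LCM(391, 897) = 3 × 13 × 17 × 23 = 15249.
Smallest N > 324 is LCM + 324 = 15249 + 324 = 15573.

15573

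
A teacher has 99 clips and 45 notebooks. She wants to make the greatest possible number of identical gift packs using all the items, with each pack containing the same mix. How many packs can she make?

9 packs

The pack count must divide each quantity, so the greatest is gcd(99, 45).
99 = 3^2 × 11
45 = 3^2 × 5
gcd(99, 45) = 3^2 = 9.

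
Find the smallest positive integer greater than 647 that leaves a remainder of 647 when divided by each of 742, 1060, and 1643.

230667

N − 647 must be a common multiple of 742, 1060, and 1643.
742 = 2 × 7 × 53
1060 = 2^2 × 5 × 53
1643 = 31 × 53
LCM(742, 1060, 1643) = 2^2 × 5 × 7 × 31 × 53 = 230020.
Smallest N > 647 is LCM + 647 = 230020 + 647 = 230667.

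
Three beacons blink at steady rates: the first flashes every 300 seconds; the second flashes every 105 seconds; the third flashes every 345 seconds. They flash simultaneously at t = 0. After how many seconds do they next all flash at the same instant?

48300 seconds

We need the least common multiple of the intervals.
300 = 2^2 × 3 × 5^2
105 = 3 × 5 × 7
345 = 3 × 5 × 23
LCM(300, 105, 345) = 2^2 × 3 × 5^2 × 7 × 23 = 48300.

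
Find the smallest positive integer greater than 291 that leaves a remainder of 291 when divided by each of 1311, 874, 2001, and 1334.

N − 291 must be a common multiple of 1311, 874, 2001, and 1334.
1311 = 3 × 19 × 23
874 = 2 × 19 × 23
2001 = 3 × 23 × 29
1334 = 2 × 23 × 29
LCM(1311, 874, 2001, 1334) = 2 × 3 × 19 × 23 × 29 = 76038.
Smallest N > 291 is LCM + 291 = 76038 + 291 = 76329.

76329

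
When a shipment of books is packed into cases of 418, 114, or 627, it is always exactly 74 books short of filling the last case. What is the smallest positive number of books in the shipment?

1180

Being 74 short of a full case of size k means N ≡ −74 (mod k), i.e. N + 74 is a multiple of each size.
418 = 2 × 11 × 19
114 = 2 × 3 × 19
627 = 3 × 11 × 19
LCM(418, 114, 627) = 2 × 3 × 11 × 19 = 1254.
Smallest positive N is 1254 − 74 = 1180.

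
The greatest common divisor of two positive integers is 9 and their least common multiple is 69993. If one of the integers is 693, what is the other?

For two integers, gcd × lcm = product, so the other is (9 × 69993) / 693 = 629937 / 693 = 909.

909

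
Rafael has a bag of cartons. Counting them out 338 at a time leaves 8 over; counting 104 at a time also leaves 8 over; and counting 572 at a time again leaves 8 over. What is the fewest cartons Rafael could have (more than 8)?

N − 8 must be a common multiple of 338, 104, and 572.
338 = 2 × 13^2
104 = 2^3 × 13
572 = 2^2 × 11 × 13
LCM(338, 104, 572) = 2^3 × 11 × 13^2 = 14872.
Smallest N > 8 is LCM + 8 = 14872 + 8 = 14880.

14880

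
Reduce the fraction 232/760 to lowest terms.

232 = 2^3 × 29
760 = 2^3 × 5 × 19
gcd(232, 760) = 2^3 = 8.
Divide numerator and denominator by 8: 232/760 = 29/95.

29/95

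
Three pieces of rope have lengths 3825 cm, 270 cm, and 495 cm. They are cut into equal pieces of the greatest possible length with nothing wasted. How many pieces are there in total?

102

Piece length = gcd(3825, 270, 495).
3825 = 3^2 × 5^2 × 17
270 = 2 × 3^3 × 5
495 = 3^2 × 5 × 11
gcd(3825, 270, 495) = 3^2 × 5 = 45.
Total pieces = 3825/45 + 270/45 + 495/45 = 85 + 6 + 11 = 102.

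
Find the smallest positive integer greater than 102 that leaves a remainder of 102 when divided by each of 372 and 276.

N − 102 must be a common multiple of 372 and 276.
372 = 2^2 × 3 × 31
276 = 2^2 × 3 × 23
LCM(372, 276) = 2^2 × 3 × 23 × 31 = 8556.
Smallest N > 102 is LCM + 102 = 8556 + 102 = 8658.

8658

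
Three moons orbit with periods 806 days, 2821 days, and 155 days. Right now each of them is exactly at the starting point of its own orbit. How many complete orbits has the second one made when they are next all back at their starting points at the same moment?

10 orbits

All finish a whole number of cycles simultaneously at t = LCM of the periods.
806 = 2 × 13 × 31
2821 = 7 × 13 × 31
155 = 5 × 31
LCM(806, 2821, 155) = 2 × 5 × 7 × 13 × 31 = 28210.
Orbits for period 2821: 28210 / 2821 = 10.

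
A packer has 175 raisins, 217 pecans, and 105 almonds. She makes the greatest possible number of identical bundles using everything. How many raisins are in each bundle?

Number of bundles = gcd(175, 217, 105).
175 = 5^2 × 7
217 = 7 × 31
105 = 3 × 5 × 7
gcd(175, 217, 105) = 7.
raisins per bundle = 175 / 7 = 25.

25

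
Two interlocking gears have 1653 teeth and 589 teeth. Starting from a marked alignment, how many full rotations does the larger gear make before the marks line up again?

31 rotations

All finish a whole number of cycles simultaneously at t = LCM of the periods.
1653 = 3 × 19 × 29
589 = 19 × 31
LCM(1653, 589) = 3 × 19 × 29 × 31 = 51243.
Rotations for period 1653: 51243 / 1653 = 31.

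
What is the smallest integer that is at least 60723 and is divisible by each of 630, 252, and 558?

The integer must be a common multiple of 630, 252, and 558, so a multiple of their LCM.
630 = 2 × 3^2 × 5 × 7
252 = 2^2 × 3^2 × 7
558 = 2 × 3^2 × 31
LCM(630, 252, 558) = 2^2 × 3^2 × 5 × 7 × 31 = 39060.
Smallest multiple of 39060 that is ≥ 60723: ⌈60723/39060⌉ × 39060 = 2 × 39060 = 78120.

78120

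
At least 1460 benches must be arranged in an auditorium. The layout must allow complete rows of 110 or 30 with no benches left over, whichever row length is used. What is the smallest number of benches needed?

1650

The number of benches must be a common multiple of 110 and 30, so a multiple of their LCM.
110 = 2 × 5 × 11
30 = 2 × 3 × 5
LCM(110, 30) = 2 × 3 × 5 × 11 = 330.
Smallest multiple of 330 that is ≥ 1460: ⌈1460/330⌉ × 330 = 5 × 330 = 1650.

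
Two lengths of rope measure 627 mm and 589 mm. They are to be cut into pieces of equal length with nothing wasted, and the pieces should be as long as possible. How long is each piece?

By the Euclidean algorithm:
627 = 1 × 589 + 38
589 = 15 × 38 + 19
38 = 2 × 19 + 0
gcd(627, 589) = 19.

19 mm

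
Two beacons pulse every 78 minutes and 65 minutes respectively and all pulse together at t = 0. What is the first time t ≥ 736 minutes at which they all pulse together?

Joint pulses occur at multiples of LCM(78, 65).
78 = 2 × 3 × 13
65 = 5 × 13
LCM(78, 65) = 2 × 3 × 5 × 13 = 390.
Smallest multiple of 390 that is ≥ 736: ⌈736/390⌉ × 390 = 2 × 390 = 780.

780 minutes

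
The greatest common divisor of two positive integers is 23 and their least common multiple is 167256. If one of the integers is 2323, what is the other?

For two integers, gcd × lcm = product, so the other is (23 × 167256) / 2323 = 3846888 / 2323 = 1656.

1656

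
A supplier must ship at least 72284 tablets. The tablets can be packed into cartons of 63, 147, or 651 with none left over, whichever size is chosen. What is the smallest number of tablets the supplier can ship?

82026

The number of tablets must be a common multiple of 63, 147, and 651, so a multiple of their LCM.
63 = 3^2 × 7
147 = 3 × 7^2
651 = 3 × 7 × 31
LCM(63, 147, 651) = 3^2 × 7^2 × 31 = 13671.
Smallest multiple of 13671 that is ≥ 72284: ⌈72284/13671⌉ × 13671 = 6 × 13671 = 82026.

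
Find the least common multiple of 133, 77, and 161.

133 = 7 × 19
77 = 7 × 11
161 = 7 × 23
LCM(133, 77, 161) = 7 × 11 × 19 × 23 = 33649.

33649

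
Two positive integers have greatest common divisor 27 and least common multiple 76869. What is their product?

2075463

For any two positive integers, gcd × lcm = product = 27 × 76869 = 2075463.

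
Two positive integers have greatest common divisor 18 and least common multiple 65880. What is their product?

For any two positive integers, gcd × lcm = product = 18 × 65880 = 1185840.

1185840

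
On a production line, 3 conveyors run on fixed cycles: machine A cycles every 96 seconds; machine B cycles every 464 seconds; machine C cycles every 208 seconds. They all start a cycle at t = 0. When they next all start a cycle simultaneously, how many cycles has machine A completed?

377 cycles

The first common completion time is the LCM of the periods.
96 = 2^5 × 3
464 = 2^4 × 29
208 = 2^4 × 13
LCM(96, 464, 208) = 2^5 × 3 × 13 × 29 = 36192.
Cycles for period 96: 36192 / 96 = 377.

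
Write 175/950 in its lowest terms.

7/38

175 = 5^2 × 7
950 = 2 × 5^2 × 19
gcd(175, 950) = 5^2 = 25.
Divide numerator and denominator by 25: 175/950 = 7/38.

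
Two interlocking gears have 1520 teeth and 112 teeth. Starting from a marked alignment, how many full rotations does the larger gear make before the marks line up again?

7 rotations

All finish a whole number of cycles simultaneously at t = LCM of the periods.
1520 = 2^4 × 5 × 19
112 = 2^4 × 7
LCM(1520, 112) = 2^4 × 5 × 7 × 19 = 10640.
Rotations for period 1520: 10640 / 1520 = 7.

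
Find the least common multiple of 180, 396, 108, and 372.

184140

180 = 2^2 × 3^2 × 5
396 = 2^2 × 3^2 × 11
108 = 2^2 × 3^3
372 = 2^2 × 3 × 31
LCM(180, 396, 108, 372) = 2^2 × 3^3 × 5 × 11 × 31 = 184140.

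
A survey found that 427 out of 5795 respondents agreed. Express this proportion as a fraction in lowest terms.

7/95

427 = 7 × 61
5795 = 5 × 19 × 61
gcd(427, 5795) = 61.
Divide numerator and denominator by 61: 427/5795 = 7/95.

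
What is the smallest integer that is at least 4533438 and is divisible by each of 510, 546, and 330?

4594590

The integer must be a common multiple of 510, 546, and 330, so a multiple of their LCM.
510 = 2 × 3 × 5 × 17
546 = 2 × 3 × 7 × 13
330 = 2 × 3 × 5 × 11
LCM(510, 546, 330) = 2 × 3 × 5 × 7 × 11 × 13 × 17 = 510510.
Smallest multiple of 510510 that is ≥ 4533438: ⌈4533438/510510⌉ × 510510 = 9 × 510510 = 4594590.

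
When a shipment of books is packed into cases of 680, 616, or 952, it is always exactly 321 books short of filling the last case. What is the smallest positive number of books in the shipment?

Being 321 short of a full case of size k means N ≡ −321 (mod k), i.e. N + 321 is a multiple of each size.
680 = 2^3 × 5 × 17
616 = 2^3 × 7 × 11
952 = 2^3 × 7 × 17
LCM(680, 616, 952) = 2^3 × 5 × 7 × 11 × 17 = 52360.
Smallest positive N is 52360 − 321 = 52039.

52039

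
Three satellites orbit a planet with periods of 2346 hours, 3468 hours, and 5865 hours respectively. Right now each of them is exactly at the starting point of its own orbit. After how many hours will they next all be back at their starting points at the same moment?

398820 hours

We need the least common multiple of the intervals.
2346 = 2 × 3 × 17 × 23
3468 = 2^2 × 3 × 17^2
5865 = 3 × 5 × 17 × 23
LCM(2346, 3468, 5865) = 2^2 × 3 × 5 × 17^2 × 23 = 398820.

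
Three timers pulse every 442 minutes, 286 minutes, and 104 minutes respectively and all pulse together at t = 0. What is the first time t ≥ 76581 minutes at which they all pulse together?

77792 minutes

Joint pulses occur at multiples of LCM(442, 286, 104).
442 = 2 × 13 × 17
286 = 2 × 11 × 13
104 = 2^3 × 13
LCM(442, 286, 104) = 2^3 × 11 × 13 × 17 = 19448.
Smallest multiple of 19448 that is ≥ 76581: ⌈76581/19448⌉ × 19448 = 4 × 19448 = 77792.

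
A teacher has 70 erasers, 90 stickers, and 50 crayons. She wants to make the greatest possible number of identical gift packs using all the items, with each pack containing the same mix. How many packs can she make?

10 packs

The pack count must divide each quantity, so the greatest is gcd(70, 90, 50).
70 = 2 × 5 × 7
90 = 2 × 3^2 × 5
50 = 2 × 5^2
gcd(70, 90, 50) = 2 × 5 = 10.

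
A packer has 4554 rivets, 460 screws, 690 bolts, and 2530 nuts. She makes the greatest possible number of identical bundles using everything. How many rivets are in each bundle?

Number of bundles = gcd(4554, 460, 690, 2530).
4554 = 2 × 3^2 × 11 × 23
460 = 2^2 × 5 × 23
690 = 2 × 3 × 5 × 23
2530 = 2 × 5 × 11 × 23
gcd(4554, 460, 690, 2530) = 2 × 23 = 46.
rivets per bundle = 4554 / 46 = 99.

99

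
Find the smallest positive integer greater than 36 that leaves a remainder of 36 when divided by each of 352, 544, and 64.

N − 36 must be a common multiple of 352, 544, and 64.
352 = 2^5 × 11
544 = 2^5 × 17
64 = 2^6
LCM(352, 544, 64) = 2^6 × 11 × 17 = 11968.
Smallest N > 36 is LCM + 36 = 11968 + 36 = 12004.

12004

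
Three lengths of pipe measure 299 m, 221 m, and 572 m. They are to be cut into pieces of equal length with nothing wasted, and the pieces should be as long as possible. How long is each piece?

Each piece length must divide every original length, so the longest possible is gcd(299, 221, 572).
299 = 13 × 23
221 = 13 × 17
572 = 2^2 × 11 × 13
gcd(299, 221, 572) = 13.

13 m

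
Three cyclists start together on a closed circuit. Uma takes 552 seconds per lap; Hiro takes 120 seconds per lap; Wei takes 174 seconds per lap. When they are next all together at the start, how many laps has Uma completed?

145 laps

They are all back at their starting positions together after one LCM of the periods.
552 = 2^3 × 3 × 23
120 = 2^3 × 3 × 5
174 = 2 × 3 × 29
LCM(552, 120, 174) = 2^3 × 3 × 5 × 23 × 29 = 80040.
Laps for period 552: 80040 / 552 = 145.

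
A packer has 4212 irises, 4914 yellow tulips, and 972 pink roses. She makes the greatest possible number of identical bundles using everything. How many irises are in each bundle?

78

Number of bundles = gcd(4212, 4914, 972).
4212 = 2^2 × 3^4 × 13
4914 = 2 × 3^3 × 7 × 13
972 = 2^2 × 3^5
gcd(4212, 4914, 972) = 2 × 3^3 = 54.
irises per bundle = 4212 / 54 = 78.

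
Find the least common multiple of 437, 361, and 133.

437 = 19 × 23
361 = 19^2
133 = 7 × 19
LCM(437, 361, 133) = 7 × 19^2 × 23 = 58121.

58121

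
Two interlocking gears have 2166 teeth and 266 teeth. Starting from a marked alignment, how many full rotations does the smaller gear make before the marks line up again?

They are all back at their starting positions together after one LCM of the periods.
2166 = 2 × 3 × 19^2
266 = 2 × 7 × 19
LCM(2166, 266) = 2 × 3 × 7 × 19^2 = 15162.
Rotations for period 266: 15162 / 266 = 57.

57 rotations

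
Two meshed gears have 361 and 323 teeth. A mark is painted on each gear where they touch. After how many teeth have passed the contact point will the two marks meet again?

6137 teeth

The first simultaneous occurrence is after LCM of the individual periods.
361 = 19^2
323 = 17 × 19
LCM(361, 323) = 17 × 19^2 = 6137.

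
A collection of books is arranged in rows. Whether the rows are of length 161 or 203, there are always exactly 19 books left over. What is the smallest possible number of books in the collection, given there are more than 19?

4688

N − 19 must be a common multiple of 161 and 203.
161 = 7 × 23
203 = 7 × 29
LCM(161, 203) = 7 × 23 × 29 = 4669.
Smallest N > 19 is LCM + 19 = 4669 + 19 = 4688.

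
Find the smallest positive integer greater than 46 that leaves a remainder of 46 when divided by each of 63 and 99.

N − 46 must be a common multiple of 63 and 99.
63 = 3^2 × 7
99 = 3^2 × 11
LCM(63, 99) = 3^2 × 7 × 11 = 693.
Smallest N > 46 is LCM + 46 = 693 + 46 = 739.

739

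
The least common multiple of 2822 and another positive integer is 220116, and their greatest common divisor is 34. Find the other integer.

2652

gcd × lcm = product of the two integers, so the other integer is (34 × 220116) / 2822 = 2652.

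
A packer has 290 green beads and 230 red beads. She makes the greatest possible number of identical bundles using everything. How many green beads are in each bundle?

Number of bundles = gcd(290, 230).
290 = 2 × 5 × 29
230 = 2 × 5 × 23
gcd(290, 230) = 2 × 5 = 10.
green beads per bundle = 290 / 10 = 29.

29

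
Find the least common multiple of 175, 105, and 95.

9975

175 = 5^2 × 7
105 = 3 × 5 × 7
95 = 5 × 19
LCM(175, 105, 95) = 3 × 5^2 × 7 × 19 = 9975.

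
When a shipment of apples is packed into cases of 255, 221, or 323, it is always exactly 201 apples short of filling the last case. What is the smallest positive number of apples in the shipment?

62784

Being 201 short of a full case of size k means N ≡ −201 (mod k), i.e. N + 201 is a multiple of each size.
255 = 3 × 5 × 17
221 = 13 × 17
323 = 17 × 19
LCM(255, 221, 323) = 3 × 5 × 13 × 17 × 19 = 62985.
Smallest positive N is 62985 − 201 = 62784.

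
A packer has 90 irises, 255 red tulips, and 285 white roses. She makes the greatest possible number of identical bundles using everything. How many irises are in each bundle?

Number of bundles = gcd(90, 255, 285).
90 = 2 × 3^2 × 5
255 = 3 × 5 × 17
285 = 3 × 5 × 19
gcd(90, 255, 285) = 3 × 5 = 15.
irises per bundle = 90 / 15 = 6.

6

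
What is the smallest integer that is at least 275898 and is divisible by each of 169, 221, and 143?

The integer must be a common multiple of 169, 221, and 143, so a multiple of their LCM.
169 = 13^2
221 = 13 × 17
143 = 11 × 13
LCM(169, 221, 143) = 11 × 13^2 × 17 = 31603.
Smallest multiple of 31603 that is ≥ 275898: ⌈275898/31603⌉ × 31603 = 9 × 31603 = 284427.

284427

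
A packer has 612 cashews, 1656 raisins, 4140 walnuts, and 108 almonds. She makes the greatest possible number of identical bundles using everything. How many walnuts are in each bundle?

Number of bundles = gcd(612, 1656, 4140, 108).
612 = 2^2 × 3^2 × 17
1656 = 2^3 × 3^2 × 23
4140 = 2^2 × 3^2 × 5 × 23
108 = 2^2 × 3^3
gcd(612, 1656, 4140, 108) = 2^2 × 3^2 = 36.
walnuts per bundle = 4140 / 36 = 115.

115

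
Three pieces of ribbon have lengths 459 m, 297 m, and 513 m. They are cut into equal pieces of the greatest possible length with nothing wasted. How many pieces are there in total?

Piece length = gcd(459, 297, 513).
459 = 3^3 × 17
297 = 3^3 × 11
513 = 3^3 × 19
gcd(459, 297, 513) = 3^3 = 27.
Total pieces = 459/27 + 297/27 + 513/27 = 17 + 11 + 19 = 47.

47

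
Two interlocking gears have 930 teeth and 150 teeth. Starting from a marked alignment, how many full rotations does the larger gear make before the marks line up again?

The first common completion time is the LCM of the periods.
930 = 2 × 3 × 5 × 31
150 = 2 × 3 × 5^2
LCM(930, 150) = 2 × 3 × 5^2 × 31 = 4650.
Rotations for period 930: 4650 / 930 = 5.

5 rotations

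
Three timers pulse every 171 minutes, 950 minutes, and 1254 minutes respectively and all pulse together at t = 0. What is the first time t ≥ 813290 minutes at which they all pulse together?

Joint pulses occur at multiples of LCM(171, 950, 1254).
171 = 3^2 × 19
950 = 2 × 5^2 × 19
1254 = 2 × 3 × 11 × 19
LCM(171, 950, 1254) = 2 × 3^2 × 5^2 × 11 × 19 = 94050.
Smallest multiple of 94050 that is ≥ 813290: ⌈813290/94050⌉ × 94050 = 9 × 94050 = 846450.

846450 minutes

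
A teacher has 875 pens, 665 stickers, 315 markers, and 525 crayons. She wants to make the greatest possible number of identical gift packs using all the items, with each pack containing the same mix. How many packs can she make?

35 packs

The pack count must divide each quantity, so the greatest is gcd(875, 665, 315, 525).
875 = 5^3 × 7
665 = 5 × 7 × 19
315 = 3^2 × 5 × 7
525 = 3 × 5^2 × 7
gcd(875, 665, 315, 525) = 5 × 7 = 35.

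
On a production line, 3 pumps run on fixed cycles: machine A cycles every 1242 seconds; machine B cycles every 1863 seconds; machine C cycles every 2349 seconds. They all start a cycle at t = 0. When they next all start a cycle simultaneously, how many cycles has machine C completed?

46 cycles

All finish a whole number of cycles simultaneously at t = LCM of the periods.
1242 = 2 × 3^3 × 23
1863 = 3^4 × 23
2349 = 3^4 × 29
LCM(1242, 1863, 2349) = 2 × 3^4 × 23 × 29 = 108054.
Cycles for period 2349: 108054 / 2349 = 46.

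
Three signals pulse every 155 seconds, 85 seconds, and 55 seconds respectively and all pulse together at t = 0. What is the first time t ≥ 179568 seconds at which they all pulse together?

202895 seconds

Joint pulses occur at multiples of LCM(155, 85, 55).
155 = 5 × 31
85 = 5 × 17
55 = 5 × 11
LCM(155, 85, 55) = 5 × 11 × 17 × 31 = 28985.
Smallest multiple of 28985 that is ≥ 179568: ⌈179568/28985⌉ × 28985 = 7 × 28985 = 202895.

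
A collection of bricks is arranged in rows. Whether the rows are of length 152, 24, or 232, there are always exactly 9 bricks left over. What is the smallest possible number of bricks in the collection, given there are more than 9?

13233

N − 9 must be a common multiple of 152, 24, and 232.
152 = 2^3 × 19
24 = 2^3 × 3
232 = 2^3 × 29
LCM(152, 24, 232) = 2^3 × 3 × 19 × 29 = 13224.
Smallest N > 9 is LCM + 9 = 13224 + 9 = 13233.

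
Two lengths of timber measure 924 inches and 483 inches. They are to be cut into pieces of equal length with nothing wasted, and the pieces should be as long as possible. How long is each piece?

21 inches

By the Euclidean algorithm:
924 = 1 × 483 + 441
483 = 1 × 441 + 42
441 = 10 × 42 + 21
42 = 2 × 21 + 0
gcd(924, 483) = 21.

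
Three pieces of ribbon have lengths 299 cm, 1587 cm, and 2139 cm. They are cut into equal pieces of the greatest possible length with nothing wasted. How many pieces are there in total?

Piece length = gcd(299, 1587, 2139).
299 = 13 × 23
1587 = 3 × 23^2
2139 = 3 × 23 × 31
gcd(299, 1587, 2139) = 23.
Total pieces = 299/23 + 1587/23 + 2139/23 = 13 + 69 + 93 = 175.

175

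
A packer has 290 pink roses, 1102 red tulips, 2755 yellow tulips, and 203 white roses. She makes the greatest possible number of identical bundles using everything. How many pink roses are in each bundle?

10

Number of bundles = gcd(290, 1102, 2755, 203).
290 = 2 × 5 × 29
1102 = 2 × 19 × 29
2755 = 5 × 19 × 29
203 = 7 × 29
gcd(290, 1102, 2755, 203) = 29.
pink roses per bundle = 290 / 29 = 10.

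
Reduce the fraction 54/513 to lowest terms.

2/19

54 = 2 × 3^3
513 = 3^3 × 19
gcd(54, 513) = 3^3 = 27.
Divide numerator and denominator by 27: 54/513 = 2/19.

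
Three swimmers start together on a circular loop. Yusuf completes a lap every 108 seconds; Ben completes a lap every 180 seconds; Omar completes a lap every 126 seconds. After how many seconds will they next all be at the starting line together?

3780 seconds

They coincide at every common multiple of the periods; the first is the LCM.
108 = 2^2 × 3^3
180 = 2^2 × 3^2 × 5
126 = 2 × 3^2 × 7
LCM(108, 180, 126) = 2^2 × 3^3 × 5 × 7 = 3780.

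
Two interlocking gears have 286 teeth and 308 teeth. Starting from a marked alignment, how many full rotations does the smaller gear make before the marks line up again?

The first common completion time is the LCM of the periods.
286 = 2 × 11 × 13
308 = 2^2 × 7 × 11
LCM(286, 308) = 2^2 × 7 × 11 × 13 = 4004.
Rotations for period 286: 4004 / 286 = 14.

14 rotations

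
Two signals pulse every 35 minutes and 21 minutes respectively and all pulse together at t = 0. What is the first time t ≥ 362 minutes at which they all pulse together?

420 minutes

Joint pulses occur at multiples of LCM(35, 21).
35 = 5 × 7
21 = 3 × 7
LCM(35, 21) = 3 × 5 × 7 = 105.
Smallest multiple of 105 that is ≥ 362: ⌈362/105⌉ × 105 = 4 × 105 = 420.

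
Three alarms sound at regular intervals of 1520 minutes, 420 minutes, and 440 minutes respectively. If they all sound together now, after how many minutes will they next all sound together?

351120 minutes

We need the least common multiple of the intervals.
1520 = 2^4 × 5 × 19
420 = 2^2 × 3 × 5 × 7
440 = 2^3 × 5 × 11
LCM(1520, 420, 440) = 2^4 × 3 × 5 × 7 × 11 × 19 = 351120.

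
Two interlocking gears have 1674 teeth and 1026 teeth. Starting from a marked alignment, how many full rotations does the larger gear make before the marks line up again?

19 rotations

All finish a whole number of cycles simultaneously at t = LCM of the periods.
1674 = 2 × 3^3 × 31
1026 = 2 × 3^3 × 19
LCM(1674, 1026) = 2 × 3^3 × 19 × 31 = 31806.
Rotations for period 1674: 31806 / 1674 = 19.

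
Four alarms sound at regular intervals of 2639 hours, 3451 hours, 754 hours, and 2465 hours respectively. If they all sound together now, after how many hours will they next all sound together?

We need the least common multiple of the intervals.
2639 = 7 × 13 × 29
3451 = 7 × 17 × 29
754 = 2 × 13 × 29
2465 = 5 × 17 × 29
LCM(2639, 3451, 754, 2465) = 2 × 5 × 7 × 13 × 17 × 29 = 448630.

448630 hours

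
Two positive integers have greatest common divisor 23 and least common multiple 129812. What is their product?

2985676

For any two positive integers, gcd × lcm = product = 23 × 129812 = 2985676.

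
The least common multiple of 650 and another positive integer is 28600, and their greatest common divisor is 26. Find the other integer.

gcd × lcm = product of the two integers, so the other integer is (26 × 28600) / 650 = 1144.

1144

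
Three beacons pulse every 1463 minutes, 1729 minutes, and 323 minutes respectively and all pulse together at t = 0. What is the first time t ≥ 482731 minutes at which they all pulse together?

646646 minutes

Joint pulses occur at multiples of LCM(1463, 1729, 323).
1463 = 7 × 11 × 19
1729 = 7 × 13 × 19
323 = 17 × 19
LCM(1463, 1729, 323) = 7 × 11 × 13 × 17 × 19 = 323323.
Smallest multiple of 323323 that is ≥ 482731: ⌈482731/323323⌉ × 323323 = 2 × 323323 = 646646.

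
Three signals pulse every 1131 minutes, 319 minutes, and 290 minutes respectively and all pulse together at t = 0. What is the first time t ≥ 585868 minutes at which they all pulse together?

622050 minutes

Joint pulses occur at multiples of LCM(1131, 319, 290).
1131 = 3 × 13 × 29
319 = 11 × 29
290 = 2 × 5 × 29
LCM(1131, 319, 290) = 2 × 3 × 5 × 11 × 13 × 29 = 124410.
Smallest multiple of 124410 that is ≥ 585868: ⌈585868/124410⌉ × 124410 = 5 × 124410 = 622050.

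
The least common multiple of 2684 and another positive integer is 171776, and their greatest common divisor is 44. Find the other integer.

gcd × lcm = product of the two integers, so the other integer is (44 × 171776) / 2684 = 2816.

2816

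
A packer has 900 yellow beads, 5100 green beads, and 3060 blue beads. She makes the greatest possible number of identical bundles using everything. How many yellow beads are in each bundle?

Number of bundles = gcd(900, 5100, 3060).
900 = 2^2 × 3^2 × 5^2
5100 = 2^2 × 3 × 5^2 × 17
3060 = 2^2 × 3^2 × 5 × 17
gcd(900, 5100, 3060) = 2^2 × 3 × 5 = 60.
yellow beads per bundle = 900 / 60 = 15.

15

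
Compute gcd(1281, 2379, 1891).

1281 = 3 × 7 × 61
2379 = 3 × 13 × 61
1891 = 31 × 61
gcd(1281, 2379, 1891) = 61.

61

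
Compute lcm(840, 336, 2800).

8400

840 = 2^3 × 3 × 5 × 7
336 = 2^4 × 3 × 7
2800 = 2^4 × 5^2 × 7
LCM(840, 336, 2800) = 2^4 × 3 × 5^2 × 7 = 8400.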